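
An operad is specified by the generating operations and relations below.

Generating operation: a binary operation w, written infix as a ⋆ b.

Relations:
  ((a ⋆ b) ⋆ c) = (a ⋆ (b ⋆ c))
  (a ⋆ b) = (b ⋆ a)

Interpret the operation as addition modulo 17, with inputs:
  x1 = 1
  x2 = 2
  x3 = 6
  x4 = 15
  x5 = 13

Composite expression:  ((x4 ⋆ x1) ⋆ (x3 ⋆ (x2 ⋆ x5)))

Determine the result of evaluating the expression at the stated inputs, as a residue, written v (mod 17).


3 (mod 17)


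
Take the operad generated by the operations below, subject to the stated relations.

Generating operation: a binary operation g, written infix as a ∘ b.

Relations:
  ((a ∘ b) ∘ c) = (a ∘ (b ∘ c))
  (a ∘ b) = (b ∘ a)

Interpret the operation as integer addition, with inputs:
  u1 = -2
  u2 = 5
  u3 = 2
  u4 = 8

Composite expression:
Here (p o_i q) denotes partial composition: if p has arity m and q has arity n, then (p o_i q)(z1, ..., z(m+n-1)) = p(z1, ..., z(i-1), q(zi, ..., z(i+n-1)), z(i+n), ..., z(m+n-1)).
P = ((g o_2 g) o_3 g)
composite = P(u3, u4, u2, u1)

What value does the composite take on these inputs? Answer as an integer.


(u2 ∘ u1) = 3
(u4 ∘ (u2 ∘ u1)) = 11
(u3 ∘ (u4 ∘ (u2 ∘ u1))) = 13

13


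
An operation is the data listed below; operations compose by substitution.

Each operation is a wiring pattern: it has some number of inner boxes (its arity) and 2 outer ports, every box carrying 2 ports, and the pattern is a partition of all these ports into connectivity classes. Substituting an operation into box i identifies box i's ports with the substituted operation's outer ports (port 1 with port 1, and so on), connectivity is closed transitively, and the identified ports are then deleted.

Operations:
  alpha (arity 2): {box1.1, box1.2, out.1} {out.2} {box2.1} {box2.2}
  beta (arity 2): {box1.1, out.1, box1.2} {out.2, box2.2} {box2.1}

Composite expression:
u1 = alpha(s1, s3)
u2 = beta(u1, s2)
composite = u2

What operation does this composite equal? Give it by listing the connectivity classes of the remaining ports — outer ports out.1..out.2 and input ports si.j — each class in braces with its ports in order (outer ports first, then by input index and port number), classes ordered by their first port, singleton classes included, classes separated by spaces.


{out.1, s1.1, s1.2} {out.2, s2.2} {s2.1} {s3.1} {s3.2}


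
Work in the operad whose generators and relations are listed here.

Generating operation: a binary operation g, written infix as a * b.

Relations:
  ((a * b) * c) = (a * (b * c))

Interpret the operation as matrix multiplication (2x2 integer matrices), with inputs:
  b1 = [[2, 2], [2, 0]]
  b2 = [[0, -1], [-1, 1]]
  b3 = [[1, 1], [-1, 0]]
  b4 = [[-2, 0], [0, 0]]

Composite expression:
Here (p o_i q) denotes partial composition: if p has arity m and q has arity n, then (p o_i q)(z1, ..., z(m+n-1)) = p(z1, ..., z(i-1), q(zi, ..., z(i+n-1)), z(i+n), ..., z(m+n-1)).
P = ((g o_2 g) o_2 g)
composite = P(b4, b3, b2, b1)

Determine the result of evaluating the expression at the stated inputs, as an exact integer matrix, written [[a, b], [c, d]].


(b3 * b2) = [[-1, 0], [0, 1]]
((b3 * b2) * b1) = [[-2, -2], [2, 0]]
(b4 * ((b3 * b2) * b1)) = [[4, 4], [0, 0]]

[[4, 4], [0, 0]]


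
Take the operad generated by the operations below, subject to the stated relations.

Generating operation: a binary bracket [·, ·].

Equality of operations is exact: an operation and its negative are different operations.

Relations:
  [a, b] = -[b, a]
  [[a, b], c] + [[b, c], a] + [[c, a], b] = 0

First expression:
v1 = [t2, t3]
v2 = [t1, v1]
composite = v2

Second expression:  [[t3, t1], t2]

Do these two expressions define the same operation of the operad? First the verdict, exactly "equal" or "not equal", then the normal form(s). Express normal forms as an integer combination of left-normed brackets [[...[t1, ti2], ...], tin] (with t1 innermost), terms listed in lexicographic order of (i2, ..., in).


not equal — first [[t1, t2], t3] - [[t1, t3], t2], second -[[t1, t3], t2]

The first composite normalizes to [[t1, t2], t3] - [[t1, t3], t2]
The second composite normalizes to -[[t1, t3], t2]
Different reductions; not equal.


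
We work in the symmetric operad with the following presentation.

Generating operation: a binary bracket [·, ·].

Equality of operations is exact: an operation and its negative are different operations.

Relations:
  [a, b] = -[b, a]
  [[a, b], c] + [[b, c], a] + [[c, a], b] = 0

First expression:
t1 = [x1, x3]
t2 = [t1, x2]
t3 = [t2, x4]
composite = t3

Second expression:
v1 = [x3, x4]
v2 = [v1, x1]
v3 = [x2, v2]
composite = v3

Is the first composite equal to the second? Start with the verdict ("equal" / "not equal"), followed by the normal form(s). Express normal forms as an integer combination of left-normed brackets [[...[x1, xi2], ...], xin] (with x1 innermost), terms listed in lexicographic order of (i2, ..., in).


not equal: they reduce to [[[x1, x3], x2], x4] and [[[x1, x3], x4], x2] - [[[x1, x4], x3], x2]

In normal form, the first expression is [[[x1, x3], x2], x4]
In normal form, the second expression is [[[x1, x3], x4], x2] - [[[x1, x4], x3], x2]
The forms do not match — not equal.


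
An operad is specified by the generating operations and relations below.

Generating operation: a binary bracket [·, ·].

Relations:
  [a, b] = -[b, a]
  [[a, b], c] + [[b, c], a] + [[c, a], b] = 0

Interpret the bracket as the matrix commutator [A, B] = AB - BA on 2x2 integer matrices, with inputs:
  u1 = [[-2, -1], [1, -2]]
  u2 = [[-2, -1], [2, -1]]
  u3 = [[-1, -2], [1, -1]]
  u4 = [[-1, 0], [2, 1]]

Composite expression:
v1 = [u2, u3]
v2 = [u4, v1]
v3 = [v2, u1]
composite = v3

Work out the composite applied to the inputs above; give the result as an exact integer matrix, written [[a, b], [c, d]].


[u2, u3] = [[3, 2], [1, -3]]
[u4, [u2, u3]] = [[-4, -4], [14, 4]]
[[u4, [u2, u3]], u1] = [[10, 8], [8, -10]]

[[10, 8], [8, -10]]


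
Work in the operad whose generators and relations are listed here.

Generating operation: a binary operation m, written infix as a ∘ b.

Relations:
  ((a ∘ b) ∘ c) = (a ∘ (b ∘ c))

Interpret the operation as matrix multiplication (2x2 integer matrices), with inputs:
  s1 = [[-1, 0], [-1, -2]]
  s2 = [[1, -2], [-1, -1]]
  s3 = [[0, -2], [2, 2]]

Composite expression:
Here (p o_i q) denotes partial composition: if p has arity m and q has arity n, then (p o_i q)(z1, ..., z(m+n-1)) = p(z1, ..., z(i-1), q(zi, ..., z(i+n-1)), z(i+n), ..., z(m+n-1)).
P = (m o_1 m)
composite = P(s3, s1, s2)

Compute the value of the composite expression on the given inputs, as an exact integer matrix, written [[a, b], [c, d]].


[[-2, -8], [0, 12]]

(s3 ∘ s1) = [[2, 4], [-4, -4]]
((s3 ∘ s1) ∘ s2) = [[-2, -8], [0, 12]]


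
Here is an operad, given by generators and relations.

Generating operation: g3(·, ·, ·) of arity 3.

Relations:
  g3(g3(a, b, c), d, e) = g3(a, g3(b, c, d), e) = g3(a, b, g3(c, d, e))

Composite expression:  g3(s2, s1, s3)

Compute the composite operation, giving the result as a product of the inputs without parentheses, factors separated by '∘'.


s2 ∘ s1 ∘ s3

Associativity of g3 dissolves the nesting; only the s-input order survives.
g3(s2, s1, s3) linearizes to s2 ∘ s1 ∘ s3


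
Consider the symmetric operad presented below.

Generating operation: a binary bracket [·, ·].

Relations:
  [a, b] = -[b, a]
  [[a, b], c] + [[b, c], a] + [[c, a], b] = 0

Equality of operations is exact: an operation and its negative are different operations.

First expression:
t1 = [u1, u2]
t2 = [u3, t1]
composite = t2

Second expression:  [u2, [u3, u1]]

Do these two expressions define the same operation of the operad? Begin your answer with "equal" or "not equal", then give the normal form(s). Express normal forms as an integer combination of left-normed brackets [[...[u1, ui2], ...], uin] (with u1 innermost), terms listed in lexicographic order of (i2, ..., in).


not equal; first: -[[u1, u2], u3]; second: [[u1, u3], u2]

Normal form of the first expression: -[[u1, u2], u3]
Normal form of the second expression: [[u1, u3], u2]
They disagree, so not equal.


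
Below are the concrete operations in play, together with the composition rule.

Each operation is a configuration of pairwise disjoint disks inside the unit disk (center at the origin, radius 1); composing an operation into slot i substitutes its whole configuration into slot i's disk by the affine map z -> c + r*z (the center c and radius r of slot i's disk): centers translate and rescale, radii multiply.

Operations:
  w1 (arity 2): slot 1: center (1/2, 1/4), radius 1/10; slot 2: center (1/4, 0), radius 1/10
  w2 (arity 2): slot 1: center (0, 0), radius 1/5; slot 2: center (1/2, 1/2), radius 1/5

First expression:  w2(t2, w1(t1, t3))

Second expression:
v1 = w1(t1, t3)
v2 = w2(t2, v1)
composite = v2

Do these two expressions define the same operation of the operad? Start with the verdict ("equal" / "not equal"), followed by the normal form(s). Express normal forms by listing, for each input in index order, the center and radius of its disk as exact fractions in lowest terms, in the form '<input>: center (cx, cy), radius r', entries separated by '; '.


equal; the common form is t1: center (3/5, 11/20), radius 1/50; t2: center (0, 0), radius 1/5; t3: center (11/20, 1/2), radius 1/50

The first expression, normalized: t1: center (3/5, 11/20), radius 1/50; t2: center (0, 0), radius 1/5; t3: center (11/20, 1/2), radius 1/50
The second expression, normalized: t1: center (3/5, 11/20), radius 1/50; t2: center (0, 0), radius 1/5; t3: center (11/20, 1/2), radius 1/50
One common form — equal.


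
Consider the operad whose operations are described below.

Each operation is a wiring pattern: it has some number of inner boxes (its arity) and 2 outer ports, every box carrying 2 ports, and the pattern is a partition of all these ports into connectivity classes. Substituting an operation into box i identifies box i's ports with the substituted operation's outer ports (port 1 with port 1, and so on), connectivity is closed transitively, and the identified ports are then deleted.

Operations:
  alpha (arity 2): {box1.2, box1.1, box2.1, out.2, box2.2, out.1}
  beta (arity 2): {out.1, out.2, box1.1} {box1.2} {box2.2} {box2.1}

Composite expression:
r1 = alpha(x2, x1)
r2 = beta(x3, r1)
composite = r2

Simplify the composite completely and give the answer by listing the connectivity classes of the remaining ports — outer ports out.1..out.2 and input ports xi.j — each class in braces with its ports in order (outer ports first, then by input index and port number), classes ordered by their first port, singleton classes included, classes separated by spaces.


{out.1, out.2, x3.1} {x1.1, x1.2, x2.1, x2.2} {x3.2}

Connectivity passes through glued beta-boundaries; trace each wire chain.
after alpha, the pattern on (x2, x1) reads {out.1, out.2, x1.1, x1.2, x2.1, x2.2} (out.j = its outer ports)
after beta, the pattern on (x3, x2, x1) reads {out.1, out.2, x3.1} {x1.1, x1.2, x2.1, x2.2} {x3.2} (out.j = its outer ports)


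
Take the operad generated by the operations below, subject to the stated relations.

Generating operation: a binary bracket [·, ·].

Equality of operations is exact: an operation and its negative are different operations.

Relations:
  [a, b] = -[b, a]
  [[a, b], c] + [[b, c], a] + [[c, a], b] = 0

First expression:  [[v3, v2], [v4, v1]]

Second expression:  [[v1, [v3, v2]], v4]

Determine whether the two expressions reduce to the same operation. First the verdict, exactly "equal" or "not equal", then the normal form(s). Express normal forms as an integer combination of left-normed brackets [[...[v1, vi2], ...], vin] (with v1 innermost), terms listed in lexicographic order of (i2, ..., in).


not equal; first: -[[[v1, v4], v2], v3] + [[[v1, v4], v3], v2]; second: -[[[v1, v2], v3], v4] + [[[v1, v3], v2], v4]

Normal form of the first expression: -[[[v1, v4], v2], v3] + [[[v1, v4], v3], v2]
Normal form of the second expression: -[[[v1, v2], v3], v4] + [[[v1, v3], v2], v4]
No match — not equal.


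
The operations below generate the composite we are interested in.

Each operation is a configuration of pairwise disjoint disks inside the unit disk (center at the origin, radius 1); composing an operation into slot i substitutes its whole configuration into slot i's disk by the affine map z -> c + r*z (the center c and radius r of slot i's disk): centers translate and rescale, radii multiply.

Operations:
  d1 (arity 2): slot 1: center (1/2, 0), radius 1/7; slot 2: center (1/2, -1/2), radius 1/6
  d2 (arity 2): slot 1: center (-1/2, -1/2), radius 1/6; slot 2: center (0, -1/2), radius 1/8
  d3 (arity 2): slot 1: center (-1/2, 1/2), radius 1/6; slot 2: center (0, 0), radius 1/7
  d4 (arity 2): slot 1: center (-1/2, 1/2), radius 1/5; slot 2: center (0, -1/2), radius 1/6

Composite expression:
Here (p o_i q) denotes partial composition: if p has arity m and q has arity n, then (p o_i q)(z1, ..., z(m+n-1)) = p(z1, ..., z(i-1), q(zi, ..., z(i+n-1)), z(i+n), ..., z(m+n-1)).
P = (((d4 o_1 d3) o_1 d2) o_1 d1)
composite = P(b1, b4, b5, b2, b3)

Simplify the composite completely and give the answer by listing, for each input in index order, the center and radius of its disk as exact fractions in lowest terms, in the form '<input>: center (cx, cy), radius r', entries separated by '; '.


b1: center (-221/360, 7/12), radius 1/1260; b2: center (-1/2, 1/2), radius 1/35; b3: center (0, -1/2), radius 1/6; b4: center (-221/360, 209/360), radius 1/1080; b5: center (-3/5, 7/12), radius 1/240

Affine substitution under d4: radii multiply and b-centers shift.
tracing b1 down its 4-map path: center (-221/360, 7/12), radius 1/1260
tracing b4 down its 4-map path: center (-221/360, 209/360), radius 1/1080
tracing b5 down its 3-map path: center (-3/5, 7/12), radius 1/240
tracing b2 down its 2-map path: center (-1/2, 1/2), radius 1/35
tracing b3 down its 1-map path: center (0, -1/2), radius 1/6


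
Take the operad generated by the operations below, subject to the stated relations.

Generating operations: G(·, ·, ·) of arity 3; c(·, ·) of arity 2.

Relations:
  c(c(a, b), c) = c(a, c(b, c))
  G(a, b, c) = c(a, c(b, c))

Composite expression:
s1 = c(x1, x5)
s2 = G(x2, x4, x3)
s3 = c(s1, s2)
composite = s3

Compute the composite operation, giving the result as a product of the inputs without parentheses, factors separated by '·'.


Under associativity of c, the answer is the x's in reading order.
c(x1, x5) linearizes to x1 · x5
G(x2, x4, x3) linearizes to x2 · x4 · x3
c(c(x1, x5), G(x2, x4, x3)) linearizes to x1 · x5 · x2 · x4 · x3

x1 · x5 · x2 · x4 · x3


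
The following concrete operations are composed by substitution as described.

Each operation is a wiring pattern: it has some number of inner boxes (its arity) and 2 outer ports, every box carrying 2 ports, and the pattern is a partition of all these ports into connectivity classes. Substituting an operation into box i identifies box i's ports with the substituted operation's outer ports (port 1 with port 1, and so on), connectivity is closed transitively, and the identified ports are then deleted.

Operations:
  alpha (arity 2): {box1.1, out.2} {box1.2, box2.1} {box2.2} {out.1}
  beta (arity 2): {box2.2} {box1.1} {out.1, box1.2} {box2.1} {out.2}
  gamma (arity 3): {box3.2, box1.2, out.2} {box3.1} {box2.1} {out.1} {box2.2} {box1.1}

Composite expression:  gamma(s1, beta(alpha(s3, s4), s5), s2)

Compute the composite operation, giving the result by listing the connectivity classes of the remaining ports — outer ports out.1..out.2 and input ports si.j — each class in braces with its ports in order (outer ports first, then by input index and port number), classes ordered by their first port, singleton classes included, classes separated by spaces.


{out.1} {out.2, s1.2, s2.2} {s1.1} {s2.1} {s3.1} {s3.2, s4.1} {s4.2} {s5.1} {s5.2}


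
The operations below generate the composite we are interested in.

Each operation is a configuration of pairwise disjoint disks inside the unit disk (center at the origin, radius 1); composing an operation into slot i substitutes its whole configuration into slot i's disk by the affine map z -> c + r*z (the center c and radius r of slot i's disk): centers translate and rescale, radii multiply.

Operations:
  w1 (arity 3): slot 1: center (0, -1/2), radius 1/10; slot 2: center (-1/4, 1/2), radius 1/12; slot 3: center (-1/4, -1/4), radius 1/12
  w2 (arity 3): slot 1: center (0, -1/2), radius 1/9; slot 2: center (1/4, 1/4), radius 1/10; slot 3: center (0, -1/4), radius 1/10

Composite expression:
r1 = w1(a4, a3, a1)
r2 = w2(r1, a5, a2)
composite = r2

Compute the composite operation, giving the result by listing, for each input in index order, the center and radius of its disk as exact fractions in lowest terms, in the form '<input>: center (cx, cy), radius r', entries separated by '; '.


a1: center (-1/36, -19/36), radius 1/108; a2: center (0, -1/4), radius 1/10; a3: center (-1/36, -4/9), radius 1/108; a4: center (0, -5/9), radius 1/90; a5: center (1/4, 1/4), radius 1/10

Each a-disk chains the slot maps above it in w2; radii multiply.
for a4, the 2-step affine chain lands on center (0, -5/9), radius 1/90
for a3, the 2-step affine chain lands on center (-1/36, -4/9), radius 1/108
for a1, the 2-step affine chain lands on center (-1/36, -19/36), radius 1/108
for a5, the 1-step affine chain lands on center (1/4, 1/4), radius 1/10
for a2, the 1-step affine chain lands on center (0, -1/4), radius 1/10


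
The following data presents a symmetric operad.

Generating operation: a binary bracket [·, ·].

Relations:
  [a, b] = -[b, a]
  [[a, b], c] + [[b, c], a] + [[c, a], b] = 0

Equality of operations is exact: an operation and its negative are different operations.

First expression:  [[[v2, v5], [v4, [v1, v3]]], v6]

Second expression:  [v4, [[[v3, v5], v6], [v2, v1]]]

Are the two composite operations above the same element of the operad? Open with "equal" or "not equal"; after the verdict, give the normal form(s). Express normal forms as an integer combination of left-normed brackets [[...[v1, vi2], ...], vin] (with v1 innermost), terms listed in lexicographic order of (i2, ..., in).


not equal — first [[[[[v1, v3], v4], v2], v5], v6] - [[[[[v1, v3], v4], v5], v2], v6], second -[[[[[v1, v2], v3], v5], v6], v4] + [[[[[v1, v2], v5], v3], v6], v4] + [[[[[v1, v2], v6], v3], v5], v4] - [[[[[v1, v2], v6], v5], v3], v4]

Reducing the first expression gives [[[[[v1, v3], v4], v2], v5], v6] - [[[[[v1, v3], v4], v5], v2], v6]
Reducing the second expression gives -[[[[[v1, v2], v3], v5], v6], v4] + [[[[[v1, v2], v5], v3], v6], v4] + [[[[[v1, v2], v6], v3], v5], v4] - [[[[[v1, v2], v6], v5], v3], v4]
The normal forms differ: not equal.


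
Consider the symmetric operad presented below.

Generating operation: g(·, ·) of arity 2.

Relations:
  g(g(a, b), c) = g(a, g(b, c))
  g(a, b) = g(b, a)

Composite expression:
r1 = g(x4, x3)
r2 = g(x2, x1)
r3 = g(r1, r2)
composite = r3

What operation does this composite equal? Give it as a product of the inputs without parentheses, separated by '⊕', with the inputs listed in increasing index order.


Key point: g commutes, so take the x-inputs in any fixed order.
g(x4, x3) collapses to x4 ⊕ x3
g(x2, x1) collapses to x2 ⊕ x1
g(g(x4, x3), g(x2, x1)) collapses to x4 ⊕ x3 ⊕ x2 ⊕ x1
the factors in increasing index order: x1 ⊕ x2 ⊕ x3 ⊕ x4

x1 ⊕ x2 ⊕ x3 ⊕ x4


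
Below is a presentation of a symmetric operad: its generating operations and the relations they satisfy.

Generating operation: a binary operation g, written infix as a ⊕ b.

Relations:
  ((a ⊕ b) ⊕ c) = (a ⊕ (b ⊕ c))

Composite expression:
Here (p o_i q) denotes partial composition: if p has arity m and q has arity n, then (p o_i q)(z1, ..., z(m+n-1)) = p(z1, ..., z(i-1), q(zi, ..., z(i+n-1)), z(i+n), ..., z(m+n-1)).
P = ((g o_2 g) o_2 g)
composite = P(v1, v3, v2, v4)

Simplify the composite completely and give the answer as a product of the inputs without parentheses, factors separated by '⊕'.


v1 ⊕ v3 ⊕ v2 ⊕ v4

The g-tree's shape is irrelevant; the v-reading-order decides.
(v3 ⊕ v2) linearizes to v3 ⊕ v2
((v3 ⊕ v2) ⊕ v4) linearizes to v3 ⊕ v2 ⊕ v4
(v1 ⊕ ((v3 ⊕ v2) ⊕ v4)) linearizes to v1 ⊕ v3 ⊕ v2 ⊕ v4


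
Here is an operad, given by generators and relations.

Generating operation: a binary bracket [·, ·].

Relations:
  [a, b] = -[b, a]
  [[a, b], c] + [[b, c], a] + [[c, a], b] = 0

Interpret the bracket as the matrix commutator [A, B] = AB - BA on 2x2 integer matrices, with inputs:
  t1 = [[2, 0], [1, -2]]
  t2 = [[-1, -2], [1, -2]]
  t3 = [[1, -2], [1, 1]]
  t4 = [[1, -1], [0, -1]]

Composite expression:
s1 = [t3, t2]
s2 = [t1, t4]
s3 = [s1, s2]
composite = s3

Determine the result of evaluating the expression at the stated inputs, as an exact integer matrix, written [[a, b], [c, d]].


[[8, -4], [2, -8]]

[t3, t2] = [[0, 2], [1, 0]]
[t1, t4] = [[1, -4], [2, -1]]
[[t3, t2], [t1, t4]] = [[8, -4], [2, -8]]


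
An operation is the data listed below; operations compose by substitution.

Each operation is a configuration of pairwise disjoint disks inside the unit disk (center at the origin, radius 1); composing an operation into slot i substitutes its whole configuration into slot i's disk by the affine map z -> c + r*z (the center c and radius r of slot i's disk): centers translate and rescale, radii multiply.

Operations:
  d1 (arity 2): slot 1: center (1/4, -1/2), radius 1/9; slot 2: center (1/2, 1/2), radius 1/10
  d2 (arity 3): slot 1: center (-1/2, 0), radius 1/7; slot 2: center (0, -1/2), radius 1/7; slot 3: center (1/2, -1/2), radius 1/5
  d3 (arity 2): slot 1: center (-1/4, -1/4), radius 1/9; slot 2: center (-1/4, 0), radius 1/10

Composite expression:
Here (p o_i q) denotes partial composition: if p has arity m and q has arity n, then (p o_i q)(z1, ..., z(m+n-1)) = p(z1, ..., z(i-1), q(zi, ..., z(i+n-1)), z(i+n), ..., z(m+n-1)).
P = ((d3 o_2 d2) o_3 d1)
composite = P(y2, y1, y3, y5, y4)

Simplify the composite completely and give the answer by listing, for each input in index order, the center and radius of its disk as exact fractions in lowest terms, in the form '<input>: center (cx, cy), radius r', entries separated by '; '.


y1: center (-3/10, 0), radius 1/70; y2: center (-1/4, -1/4), radius 1/9; y3: center (-69/280, -2/35), radius 1/630; y4: center (-1/5, -1/20), radius 1/50; y5: center (-17/70, -3/70), radius 1/700

Affine substitution under d3: radii multiply and y-centers shift.
for y2, the 1-step affine chain lands on center (-1/4, -1/4), radius 1/9
for y1, the 2-step affine chain lands on center (-3/10, 0), radius 1/70
for y3, the 3-step affine chain lands on center (-69/280, -2/35), radius 1/630
for y5, the 3-step affine chain lands on center (-17/70, -3/70), radius 1/700
for y4, the 2-step affine chain lands on center (-1/5, -1/20), radius 1/50


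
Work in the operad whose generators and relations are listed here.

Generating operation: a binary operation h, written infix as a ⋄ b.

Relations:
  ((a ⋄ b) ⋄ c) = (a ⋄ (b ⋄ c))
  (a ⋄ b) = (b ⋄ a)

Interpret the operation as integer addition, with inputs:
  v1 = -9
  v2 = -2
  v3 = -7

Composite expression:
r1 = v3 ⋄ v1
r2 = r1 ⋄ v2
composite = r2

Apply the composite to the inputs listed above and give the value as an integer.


-18

(v3 ⋄ v1) = -16
((v3 ⋄ v1) ⋄ v2) = -18


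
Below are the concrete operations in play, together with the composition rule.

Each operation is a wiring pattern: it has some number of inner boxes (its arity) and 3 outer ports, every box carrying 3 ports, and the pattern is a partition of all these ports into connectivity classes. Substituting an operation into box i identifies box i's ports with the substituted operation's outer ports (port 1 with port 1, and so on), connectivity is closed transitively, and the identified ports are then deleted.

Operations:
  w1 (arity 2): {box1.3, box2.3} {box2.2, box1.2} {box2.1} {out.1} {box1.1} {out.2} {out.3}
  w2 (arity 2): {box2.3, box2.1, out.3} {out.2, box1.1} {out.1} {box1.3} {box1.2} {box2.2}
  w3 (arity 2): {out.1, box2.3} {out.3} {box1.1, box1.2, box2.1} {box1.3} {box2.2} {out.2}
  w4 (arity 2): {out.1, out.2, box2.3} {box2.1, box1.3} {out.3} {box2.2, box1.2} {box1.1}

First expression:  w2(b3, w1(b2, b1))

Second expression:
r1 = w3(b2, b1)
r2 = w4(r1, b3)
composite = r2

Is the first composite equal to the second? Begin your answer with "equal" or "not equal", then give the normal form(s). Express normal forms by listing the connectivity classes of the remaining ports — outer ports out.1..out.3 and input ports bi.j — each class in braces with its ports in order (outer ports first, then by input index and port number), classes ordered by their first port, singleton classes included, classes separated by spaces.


Normal form of the first expression: {out.1} {out.2, b3.1} {out.3} {b1.1} {b1.2, b2.2} {b1.3, b2.3} {b2.1} {b3.2} {b3.3}
Normal form of the second expression: {out.1, out.2, b3.3} {out.3} {b1.1, b2.1, b2.2} {b1.2} {b1.3} {b2.3} {b3.1} {b3.2}
No match — not equal.

not equal; the first gives {out.1} {out.2, b3.1} {out.3} {b1.1} {b1.2, b2.2} {b1.3, b2.3} {b2.1} {b3.2} {b3.3} and the second {out.1, out.2, b3.3} {out.3} {b1.1, b2.1, b2.2} {b1.2} {b1.3} {b2.3} {b3.1} {b3.2}


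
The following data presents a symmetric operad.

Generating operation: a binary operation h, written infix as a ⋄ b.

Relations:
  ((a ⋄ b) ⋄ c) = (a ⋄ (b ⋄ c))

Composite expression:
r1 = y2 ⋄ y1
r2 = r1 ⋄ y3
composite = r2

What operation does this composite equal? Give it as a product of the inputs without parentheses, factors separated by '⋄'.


y2 ⋄ y1 ⋄ y3

Under associativity of h, the answer is the y's in reading order.
(y2 ⋄ y1) reduces to y2 ⋄ y1
((y2 ⋄ y1) ⋄ y3) reduces to y2 ⋄ y1 ⋄ y3


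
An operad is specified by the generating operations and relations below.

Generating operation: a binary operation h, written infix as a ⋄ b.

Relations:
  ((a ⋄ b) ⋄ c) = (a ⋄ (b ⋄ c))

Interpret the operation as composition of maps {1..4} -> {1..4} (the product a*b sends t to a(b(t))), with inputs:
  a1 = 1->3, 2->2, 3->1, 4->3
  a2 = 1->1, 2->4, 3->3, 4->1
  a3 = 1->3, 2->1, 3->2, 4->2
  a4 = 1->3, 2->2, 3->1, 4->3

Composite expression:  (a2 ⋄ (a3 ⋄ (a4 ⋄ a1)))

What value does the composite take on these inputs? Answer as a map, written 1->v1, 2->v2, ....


1->3, 2->1, 3->4, 4->3

(a4 ⋄ a1) = 1->1, 2->2, 3->3, 4->1
(a3 ⋄ (a4 ⋄ a1)) = 1->3, 2->1, 3->2, 4->3
(a2 ⋄ (a3 ⋄ (a4 ⋄ a1))) = 1->3, 2->1, 3->4, 4->3


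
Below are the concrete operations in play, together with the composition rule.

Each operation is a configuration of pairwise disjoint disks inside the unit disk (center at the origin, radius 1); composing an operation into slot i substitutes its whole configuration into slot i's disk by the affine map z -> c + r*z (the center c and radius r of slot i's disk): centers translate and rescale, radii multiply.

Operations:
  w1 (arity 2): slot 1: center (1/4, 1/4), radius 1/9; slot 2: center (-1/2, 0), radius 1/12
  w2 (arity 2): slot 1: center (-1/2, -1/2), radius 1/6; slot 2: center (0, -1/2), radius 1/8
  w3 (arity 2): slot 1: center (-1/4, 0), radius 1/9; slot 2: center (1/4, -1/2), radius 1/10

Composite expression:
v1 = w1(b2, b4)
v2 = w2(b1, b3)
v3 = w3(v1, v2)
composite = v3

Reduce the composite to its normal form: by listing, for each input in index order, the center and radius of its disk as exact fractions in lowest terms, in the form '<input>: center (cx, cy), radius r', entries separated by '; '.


b1: center (1/5, -11/20), radius 1/60; b2: center (-2/9, 1/36), radius 1/81; b3: center (1/4, -11/20), radius 1/80; b4: center (-11/36, 0), radius 1/108

Nesting under w3 composes maps z -> c + r*z down each b-path.
input b2: composing its 2 substitution steps yields center (-2/9, 1/36), radius 1/81
input b4: composing its 2 substitution steps yields center (-11/36, 0), radius 1/108
input b1: composing its 2 substitution steps yields center (1/5, -11/20), radius 1/60
input b3: composing its 2 substitution steps yields center (1/4, -11/20), radius 1/80


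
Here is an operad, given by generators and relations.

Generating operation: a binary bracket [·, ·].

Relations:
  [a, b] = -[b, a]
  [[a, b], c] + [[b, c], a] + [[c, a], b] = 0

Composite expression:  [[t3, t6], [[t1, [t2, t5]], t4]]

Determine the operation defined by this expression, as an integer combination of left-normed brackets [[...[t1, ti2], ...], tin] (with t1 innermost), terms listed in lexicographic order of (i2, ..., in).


-[[[[[t1, t2], t5], t4], t3], t6] + [[[[[t1, t2], t5], t4], t6], t3] + [[[[[t1, t5], t2], t4], t3], t6] - [[[[[t1, t5], t2], t4], t6], t3]

In the tensor algebra, words opening t1 carry the t1-anchored form.
Composite bracket: [[t3, t6], [[t1, [t2, t5]], t4]]
Applying ab - ba throughout gives 32 signed words (2^5 = 32).
Only words starting with t1 matter:
  sign of t1t2t5t4t3t6 is -1, so it contributes -[[[[[t1, t2], t5], t4], t3], t6]
  sign of t1t2t5t4t6t3 is +1, so it contributes +[[[[[t1, t2], t5], t4], t6], t3]
  sign of t1t5t2t4t3t6 is +1, so it contributes +[[[[[t1, t5], t2], t4], t3], t6]
  sign of t1t5t2t4t6t3 is -1, so it contributes -[[[[[t1, t5], t2], t4], t6], t3]


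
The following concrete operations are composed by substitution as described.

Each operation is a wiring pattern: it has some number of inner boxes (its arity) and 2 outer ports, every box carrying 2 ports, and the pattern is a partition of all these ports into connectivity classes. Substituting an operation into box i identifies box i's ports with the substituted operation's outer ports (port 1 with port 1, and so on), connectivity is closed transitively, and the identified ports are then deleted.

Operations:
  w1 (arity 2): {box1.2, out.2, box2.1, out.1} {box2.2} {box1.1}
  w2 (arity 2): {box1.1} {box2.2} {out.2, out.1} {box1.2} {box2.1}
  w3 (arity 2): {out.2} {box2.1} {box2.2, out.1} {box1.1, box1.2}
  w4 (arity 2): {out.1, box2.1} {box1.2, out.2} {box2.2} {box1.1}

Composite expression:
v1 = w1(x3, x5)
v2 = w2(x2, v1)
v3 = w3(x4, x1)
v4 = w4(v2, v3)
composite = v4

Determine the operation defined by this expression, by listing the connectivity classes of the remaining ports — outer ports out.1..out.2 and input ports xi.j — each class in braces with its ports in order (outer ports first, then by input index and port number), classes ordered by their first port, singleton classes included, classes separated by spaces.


{out.1, x1.2} {out.2} {x1.1} {x2.1} {x2.2} {x3.1} {x3.2, x5.1} {x4.1, x4.2} {x5.2}


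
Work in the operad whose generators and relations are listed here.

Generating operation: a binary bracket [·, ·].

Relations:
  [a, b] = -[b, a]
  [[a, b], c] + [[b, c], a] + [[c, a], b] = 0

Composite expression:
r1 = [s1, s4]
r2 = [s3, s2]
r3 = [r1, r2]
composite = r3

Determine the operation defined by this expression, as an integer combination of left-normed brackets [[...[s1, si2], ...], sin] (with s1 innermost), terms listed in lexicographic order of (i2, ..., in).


-[[[s1, s4], s2], s3] + [[[s1, s4], s3], s2]


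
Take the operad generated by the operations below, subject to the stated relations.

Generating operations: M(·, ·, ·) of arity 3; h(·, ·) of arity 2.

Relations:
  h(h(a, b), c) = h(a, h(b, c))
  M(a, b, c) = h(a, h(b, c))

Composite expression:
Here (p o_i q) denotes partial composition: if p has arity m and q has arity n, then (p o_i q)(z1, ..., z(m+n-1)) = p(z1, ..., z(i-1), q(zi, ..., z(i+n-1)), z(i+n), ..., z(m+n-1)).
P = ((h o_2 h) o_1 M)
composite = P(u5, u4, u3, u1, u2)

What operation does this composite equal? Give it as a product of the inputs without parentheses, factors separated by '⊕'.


u5 ⊕ u4 ⊕ u3 ⊕ u1 ⊕ u2

The h-tree's shape is irrelevant; the u-reading-order decides.
M(u5, u4, u3) collapses to u5 ⊕ u4 ⊕ u3
h(u1, u2) collapses to u1 ⊕ u2
h(M(u5, u4, u3), h(u1, u2)) collapses to u5 ⊕ u4 ⊕ u3 ⊕ u1 ⊕ u2


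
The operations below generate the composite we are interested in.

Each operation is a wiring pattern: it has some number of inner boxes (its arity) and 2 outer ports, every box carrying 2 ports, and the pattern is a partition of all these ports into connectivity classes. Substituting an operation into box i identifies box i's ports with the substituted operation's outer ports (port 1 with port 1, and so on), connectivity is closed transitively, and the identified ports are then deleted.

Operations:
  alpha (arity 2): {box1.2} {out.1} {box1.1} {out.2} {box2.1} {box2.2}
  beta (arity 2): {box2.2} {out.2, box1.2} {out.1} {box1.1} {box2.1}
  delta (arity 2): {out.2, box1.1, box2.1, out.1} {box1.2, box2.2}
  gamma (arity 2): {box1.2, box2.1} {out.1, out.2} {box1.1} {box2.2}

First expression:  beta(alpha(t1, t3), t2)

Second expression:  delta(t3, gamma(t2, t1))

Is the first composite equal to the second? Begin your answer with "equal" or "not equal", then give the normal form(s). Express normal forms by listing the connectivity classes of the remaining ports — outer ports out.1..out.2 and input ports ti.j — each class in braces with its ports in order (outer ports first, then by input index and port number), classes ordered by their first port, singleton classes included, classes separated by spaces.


In normal form, the first expression is {out.1} {out.2} {t1.1} {t1.2} {t2.1} {t2.2} {t3.1} {t3.2}
In normal form, the second expression is {out.1, out.2, t3.1, t3.2} {t1.1, t2.2} {t1.2} {t2.1}
They disagree, so not equal.

not equal; the first gives {out.1} {out.2} {t1.1} {t1.2} {t2.1} {t2.2} {t3.1} {t3.2} and the second {out.1, out.2, t3.1, t3.2} {t1.1, t2.2} {t1.2} {t2.1}


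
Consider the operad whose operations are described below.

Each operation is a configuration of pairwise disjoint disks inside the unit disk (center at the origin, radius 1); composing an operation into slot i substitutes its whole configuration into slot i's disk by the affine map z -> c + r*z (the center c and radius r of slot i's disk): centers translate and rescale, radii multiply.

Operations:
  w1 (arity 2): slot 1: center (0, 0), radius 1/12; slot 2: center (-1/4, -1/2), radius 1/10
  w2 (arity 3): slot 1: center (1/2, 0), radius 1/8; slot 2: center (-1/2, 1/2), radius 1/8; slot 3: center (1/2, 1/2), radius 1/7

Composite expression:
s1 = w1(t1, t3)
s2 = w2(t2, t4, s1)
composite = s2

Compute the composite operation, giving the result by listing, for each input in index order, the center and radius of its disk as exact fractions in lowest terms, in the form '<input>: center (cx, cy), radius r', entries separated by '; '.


t1: center (1/2, 1/2), radius 1/84; t2: center (1/2, 0), radius 1/8; t3: center (13/28, 3/7), radius 1/70; t4: center (-1/2, 1/2), radius 1/8


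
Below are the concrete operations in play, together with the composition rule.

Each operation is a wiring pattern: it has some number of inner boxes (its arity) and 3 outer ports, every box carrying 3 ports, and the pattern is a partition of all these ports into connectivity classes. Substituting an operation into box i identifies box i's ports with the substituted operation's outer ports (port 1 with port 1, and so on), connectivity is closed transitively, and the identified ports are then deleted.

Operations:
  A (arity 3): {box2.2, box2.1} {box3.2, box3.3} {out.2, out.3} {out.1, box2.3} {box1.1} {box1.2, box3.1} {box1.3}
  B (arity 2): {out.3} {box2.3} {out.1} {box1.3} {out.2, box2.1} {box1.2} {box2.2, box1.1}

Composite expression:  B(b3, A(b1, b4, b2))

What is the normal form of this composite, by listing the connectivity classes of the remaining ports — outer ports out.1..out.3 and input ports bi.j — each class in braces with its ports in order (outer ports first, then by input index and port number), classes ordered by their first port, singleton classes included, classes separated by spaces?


{out.1} {out.2, b4.3} {out.3} {b1.1} {b1.2, b2.1} {b1.3} {b2.2, b2.3} {b3.1} {b3.2} {b3.3} {b4.1, b4.2}

Treat the ports identified at B as solder joints: merge, then drop.
composing A on (b1, b4, b2), with out.j its own outer ports: {out.1, b4.3} {out.2, out.3} {b1.1} {b1.2, b2.1} {b1.3} {b2.2, b2.3} {b4.1, b4.2}
composing B on (b3, b1, b4, b2), with out.j its own outer ports: {out.1} {out.2, b4.3} {out.3} {b1.1} {b1.2, b2.1} {b1.3} {b2.2, b2.3} {b3.1} {b3.2} {b3.3} {b4.1, b4.2}


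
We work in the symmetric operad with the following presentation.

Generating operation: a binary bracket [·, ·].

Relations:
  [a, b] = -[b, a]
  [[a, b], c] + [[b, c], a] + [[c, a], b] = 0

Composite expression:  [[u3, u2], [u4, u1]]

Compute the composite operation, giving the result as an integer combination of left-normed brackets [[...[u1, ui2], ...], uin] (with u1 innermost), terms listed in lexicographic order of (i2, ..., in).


-[[[u1, u4], u2], u3] + [[[u1, u4], u3], u2]

Left-normed coefficients sit on the u1-initial expansion words.
Composite bracket: [[u3, u2], [u4, u1]]
Each bracket splits as ab - ba, giving 8 signed words (2^3 = 8).
Keep just the words that open with u1:
  u1u4u2u3 (sign -1) contributes -[[[u1, u4], u2], u3]
  u1u4u3u2 (sign +1) contributes +[[[u1, u4], u3], u2]


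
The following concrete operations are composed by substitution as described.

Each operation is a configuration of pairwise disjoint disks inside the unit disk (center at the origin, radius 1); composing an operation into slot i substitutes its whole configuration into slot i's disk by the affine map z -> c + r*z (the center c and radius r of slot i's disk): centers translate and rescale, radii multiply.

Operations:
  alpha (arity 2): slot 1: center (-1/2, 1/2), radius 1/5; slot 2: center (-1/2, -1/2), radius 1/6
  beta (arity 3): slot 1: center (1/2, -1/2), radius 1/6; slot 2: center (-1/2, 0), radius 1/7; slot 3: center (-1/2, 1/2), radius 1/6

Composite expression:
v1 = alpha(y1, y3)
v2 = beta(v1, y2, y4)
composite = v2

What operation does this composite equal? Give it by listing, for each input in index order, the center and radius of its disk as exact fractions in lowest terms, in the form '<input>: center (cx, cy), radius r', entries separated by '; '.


Affine substitution under beta: radii multiply and y-centers shift.
for y1, the 2-step affine chain lands on center (5/12, -5/12), radius 1/30
for y3, the 2-step affine chain lands on center (5/12, -7/12), radius 1/36
for y2, the 1-step affine chain lands on center (-1/2, 0), radius 1/7
for y4, the 1-step affine chain lands on center (-1/2, 1/2), radius 1/6

y1: center (5/12, -5/12), radius 1/30; y2: center (-1/2, 0), radius 1/7; y3: center (5/12, -7/12), radius 1/36; y4: center (-1/2, 1/2), radius 1/6


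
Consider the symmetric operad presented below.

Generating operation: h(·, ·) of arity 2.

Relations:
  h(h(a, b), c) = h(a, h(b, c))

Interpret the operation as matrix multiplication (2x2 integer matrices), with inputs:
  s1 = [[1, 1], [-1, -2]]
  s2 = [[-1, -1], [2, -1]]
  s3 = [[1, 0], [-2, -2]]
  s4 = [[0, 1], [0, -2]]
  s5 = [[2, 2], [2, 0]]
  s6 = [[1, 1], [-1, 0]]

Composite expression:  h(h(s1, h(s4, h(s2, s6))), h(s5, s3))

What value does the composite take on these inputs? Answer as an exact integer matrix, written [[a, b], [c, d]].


h(s2, s6) = [[0, -1], [3, 2]]
h(s4, h(s2, s6)) = [[3, 2], [-6, -4]]
h(s1, h(s4, h(s2, s6))) = [[-3, -2], [9, 6]]
h(s5, s3) = [[-2, -4], [2, 0]]
h(h(s1, h(s4, h(s2, s6))), h(s5, s3)) = [[2, 12], [-6, -36]]

[[2, 12], [-6, -36]]


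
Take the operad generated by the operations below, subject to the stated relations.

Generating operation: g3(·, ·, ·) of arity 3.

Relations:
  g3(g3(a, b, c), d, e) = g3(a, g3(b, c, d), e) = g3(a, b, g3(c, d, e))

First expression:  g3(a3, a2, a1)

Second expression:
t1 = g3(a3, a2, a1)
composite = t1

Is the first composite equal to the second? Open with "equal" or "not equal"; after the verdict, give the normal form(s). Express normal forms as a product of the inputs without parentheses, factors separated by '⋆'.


equal — both sides give a3 ⋆ a2 ⋆ a1

The first expression reduces to a3 ⋆ a2 ⋆ a1
The second expression reduces to a3 ⋆ a2 ⋆ a1
The normal forms match — equal.
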